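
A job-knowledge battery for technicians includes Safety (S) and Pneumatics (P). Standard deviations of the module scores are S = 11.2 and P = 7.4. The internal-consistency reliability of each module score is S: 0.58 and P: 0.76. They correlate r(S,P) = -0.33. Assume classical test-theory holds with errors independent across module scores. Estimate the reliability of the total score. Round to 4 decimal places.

Var(S+P) = 11.2² + 7.4² + 2·[11.2·7.4·(-0.33)] = 180.2 − 54.7008 = 125.499.
Under uncorrelated errors the observed covariances equal the true-score covariances, so only the own-variance terms attenuate.
True-score variance = [11.2²·0.58 + 7.4²·0.76] − 54.7008 = 114.373 − 54.7008 = 59.672.
Reliability = 59.672 / 125.499 = 0.4755.

0.4755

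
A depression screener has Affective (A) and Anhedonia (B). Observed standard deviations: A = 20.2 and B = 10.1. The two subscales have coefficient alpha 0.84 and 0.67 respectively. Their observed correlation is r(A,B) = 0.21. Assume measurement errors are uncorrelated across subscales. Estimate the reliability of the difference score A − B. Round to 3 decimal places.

Var(A−B) = 20.2² + 10.1² − 2·20.2·10.1·0.21 = 510.05 − 85.6884 = 424.362.
With uncorrelated errors the cross-covariances are all true-score covariance, so they carry over unchanged; only the diagonal terms shrink to ρᵢσᵢ².
True-score variance = [20.2²·0.84 + 10.1²·0.67] − 85.6884 = 411.1 − 85.6884 = 325.412.
Reliability = 325.412 / 424.362 = 0.767.

0.767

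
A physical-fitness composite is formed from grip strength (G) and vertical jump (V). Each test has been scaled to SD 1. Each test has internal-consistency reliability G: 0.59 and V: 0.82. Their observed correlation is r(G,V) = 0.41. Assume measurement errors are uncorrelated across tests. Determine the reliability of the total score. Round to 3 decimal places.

0.791

Var(G+V) = 2 + 2·[0.41] = 2 + 0.82 = 2.82.
Under uncorrelated errors the observed covariances equal the true-score covariances, so only the own-variance terms attenuate.
True-score variance = [0.59 + 0.82] + 0.82 = 1.41 + 0.82 = 2.23.
Reliability = 2.23 / 2.82 = 0.791.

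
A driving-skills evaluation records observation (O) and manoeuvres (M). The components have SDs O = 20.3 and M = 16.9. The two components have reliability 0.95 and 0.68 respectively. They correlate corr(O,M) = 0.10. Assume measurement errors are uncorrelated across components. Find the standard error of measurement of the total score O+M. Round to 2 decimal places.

Var(total) = 697.7 + 68.614 = 766.314.
True-score variance = 585.7 + 68.614 = 654.314, so reliability = 0.8538.
Error variance = 766.314 − 654.314 = 112; SEM = √112 = 10.58.

10.58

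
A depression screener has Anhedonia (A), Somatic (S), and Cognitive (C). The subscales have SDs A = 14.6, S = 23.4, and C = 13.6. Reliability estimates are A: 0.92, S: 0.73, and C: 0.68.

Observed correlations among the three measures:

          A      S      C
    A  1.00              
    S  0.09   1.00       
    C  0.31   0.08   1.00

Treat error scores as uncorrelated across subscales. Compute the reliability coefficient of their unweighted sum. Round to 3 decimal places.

0.810

Var(A+S+C) = 14.6² + 23.4² + 13.6² + 2·[14.6·23.4·0.09 + 14.6·13.6·0.31 + 23.4·13.6·0.08] = 945.68 + 235.521 = 1181.2.
With uncorrelated errors the cross-covariances are all true-score covariance, so they carry over unchanged; only the diagonal terms shrink to ρᵢσᵢ².
True-score variance = [14.6²·0.92 + 23.4²·0.73 + 13.6²·0.68] + 235.521 = 721.599 + 235.521 = 957.12.
Reliability = 957.12 / 1181.2 = 0.810.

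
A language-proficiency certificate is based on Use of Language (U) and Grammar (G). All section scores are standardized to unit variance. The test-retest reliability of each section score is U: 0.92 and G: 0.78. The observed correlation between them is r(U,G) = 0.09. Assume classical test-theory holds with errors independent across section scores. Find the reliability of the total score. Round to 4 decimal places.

Var(U+G) = 2 + 2·[0.09] = 2 + 0.18 = 2.18.
Under uncorrelated errors the observed covariances equal the true-score covariances, so only the own-variance terms attenuate.
True-score variance = [0.92 + 0.78] + 0.18 = 1.7 + 0.18 = 1.88.
Reliability = 1.88 / 2.18 = 0.8624.

0.8624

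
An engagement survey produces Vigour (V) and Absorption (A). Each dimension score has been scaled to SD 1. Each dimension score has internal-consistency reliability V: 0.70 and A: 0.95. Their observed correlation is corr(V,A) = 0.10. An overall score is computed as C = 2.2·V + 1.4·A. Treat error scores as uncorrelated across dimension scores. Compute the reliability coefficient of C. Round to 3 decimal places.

Var(C) = 2.2² + 1.4² + 2·[3.08·0.10] = 6.8 + 0.616 = 7.416.
Under uncorrelated errors the observed covariances equal the true-score covariances, so only the own-variance terms attenuate.
True-score variance = [2.2²·0.70 + 1.4²·0.95] + 0.616 = 5.25 + 0.616 = 5.866.
Reliability = 5.866 / 7.416 = 0.791.

0.791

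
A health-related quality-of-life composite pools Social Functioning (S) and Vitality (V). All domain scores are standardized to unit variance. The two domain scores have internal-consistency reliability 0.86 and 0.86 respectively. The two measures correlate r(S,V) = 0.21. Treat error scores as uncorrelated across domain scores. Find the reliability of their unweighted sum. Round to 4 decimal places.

0.8843

Var(S+V) = 2 + 2·[0.21] = 2 + 0.42 = 2.42.
With uncorrelated errors the cross-covariances are all true-score covariance, so they carry over unchanged; only the diagonal terms shrink to ρᵢσᵢ².
True-score variance = [0.86 + 0.86] + 0.42 = 1.72 + 0.42 = 2.14.
Reliability = 2.14 / 2.42 = 0.8843.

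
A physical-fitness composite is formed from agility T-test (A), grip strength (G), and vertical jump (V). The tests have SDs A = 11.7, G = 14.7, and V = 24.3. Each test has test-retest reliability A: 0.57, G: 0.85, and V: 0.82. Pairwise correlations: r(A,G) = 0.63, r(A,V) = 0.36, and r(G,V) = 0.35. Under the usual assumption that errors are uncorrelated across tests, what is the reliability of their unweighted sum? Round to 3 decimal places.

Var(A+G+V) = 11.7² + 14.7² + 24.3² + 2·[11.7·14.7·0.63 + 11.7·24.3·0.36 + 14.7·24.3·0.35] = 943.47 + 671.458 = 1614.93.
With uncorrelated errors the cross-covariances are all true-score covariance, so they carry over unchanged; only the diagonal terms shrink to ρᵢσᵢ².
True-score variance = [11.7²·0.57 + 14.7²·0.85 + 24.3²·0.82] + 671.458 = 745.906 + 671.458 = 1417.36.
Reliability = 1417.36 / 1614.93 = 0.878.

0.878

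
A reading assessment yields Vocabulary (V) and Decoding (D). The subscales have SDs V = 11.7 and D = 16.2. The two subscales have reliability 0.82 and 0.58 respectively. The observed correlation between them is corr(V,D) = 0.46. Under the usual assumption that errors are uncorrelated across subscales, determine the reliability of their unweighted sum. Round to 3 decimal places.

0.765

Var(V+D) = 11.7² + 16.2² + 2·[11.7·16.2·0.46] = 399.33 + 174.377 = 573.707.
Under uncorrelated errors the observed covariances equal the true-score covariances, so only the own-variance terms attenuate.
True-score variance = [11.7²·0.82 + 16.2²·0.58] + 174.377 = 264.465 + 174.377 = 438.842.
Reliability = 438.842 / 573.707 = 0.765.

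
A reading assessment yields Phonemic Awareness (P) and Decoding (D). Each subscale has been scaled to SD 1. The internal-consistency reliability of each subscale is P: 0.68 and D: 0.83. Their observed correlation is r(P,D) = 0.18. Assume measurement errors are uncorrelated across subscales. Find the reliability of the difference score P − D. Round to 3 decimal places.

Var(P−D) = 1 + 1 − 2·0.18 = 2 − 0.36 = 1.64.
With uncorrelated errors the cross-covariances are all true-score covariance, so they carry over unchanged; only the diagonal terms shrink to ρᵢσᵢ².
True-score variance = [0.68 + 0.83] − 0.36 = 1.51 − 0.36 = 1.15.
Reliability = 1.15 / 1.64 = 0.701.

0.701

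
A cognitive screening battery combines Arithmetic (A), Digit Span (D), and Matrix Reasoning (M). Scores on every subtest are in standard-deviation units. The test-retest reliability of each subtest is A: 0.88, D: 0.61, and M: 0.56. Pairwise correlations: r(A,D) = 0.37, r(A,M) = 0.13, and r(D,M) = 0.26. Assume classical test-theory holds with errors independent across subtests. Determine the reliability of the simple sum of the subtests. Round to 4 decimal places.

Var(A+D+M) = 3 + 2·[0.37 + 0.13 + 0.26] = 3 + 1.52 = 4.52.
With uncorrelated errors the cross-covariances are all true-score covariance, so they carry over unchanged; only the diagonal terms shrink to ρᵢσᵢ².
True-score variance = [0.88 + 0.61 + 0.56] + 1.52 = 2.05 + 1.52 = 3.57.
Reliability = 3.57 / 4.52 = 0.7898.

0.7898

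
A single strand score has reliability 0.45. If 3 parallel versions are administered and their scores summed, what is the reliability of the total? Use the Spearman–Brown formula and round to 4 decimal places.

ρ_k = kρ / (1 + (k−1)ρ) = 3·0.45 / (1 + 2·0.45) = 1.350 / 1.900 = 0.7105.

0.7105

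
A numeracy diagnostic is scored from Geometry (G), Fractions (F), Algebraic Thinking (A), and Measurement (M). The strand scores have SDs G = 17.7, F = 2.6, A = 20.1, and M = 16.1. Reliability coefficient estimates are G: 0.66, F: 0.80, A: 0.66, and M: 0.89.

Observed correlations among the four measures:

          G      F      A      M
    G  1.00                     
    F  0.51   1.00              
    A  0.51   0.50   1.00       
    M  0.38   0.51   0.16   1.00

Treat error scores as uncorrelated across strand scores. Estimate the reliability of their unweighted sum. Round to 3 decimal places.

Var(G+F+A+M) = 17.7² + 2.6² + 20.1² + 16.1² + 2·[17.7·2.6·0.51 + 17.7·20.1·0.51 + 17.7·16.1·0.38 + 2.6·20.1·0.50 + 2.6·16.1·0.51 + 20.1·16.1·0.16] = 983.27 + 824.915 = 1808.19.
Under uncorrelated errors the observed covariances equal the true-score covariances, so only the own-variance terms attenuate.
True-score variance = [17.7²·0.66 + 2.6²·0.80 + 20.1²·0.66 + 16.1²·0.89] + 824.915 = 709.523 + 824.915 = 1534.44.
Reliability = 1534.44 / 1808.19 = 0.849.

0.849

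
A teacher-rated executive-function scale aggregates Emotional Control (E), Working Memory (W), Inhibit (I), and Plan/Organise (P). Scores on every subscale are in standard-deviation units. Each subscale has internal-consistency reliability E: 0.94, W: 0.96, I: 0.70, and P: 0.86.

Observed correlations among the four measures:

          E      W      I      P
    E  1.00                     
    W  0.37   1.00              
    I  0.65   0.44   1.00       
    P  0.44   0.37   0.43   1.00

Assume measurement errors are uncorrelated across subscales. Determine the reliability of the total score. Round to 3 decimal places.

0.943

Var(E+W+I+P) = 4 + 2·[0.37 + 0.65 + 0.44 + 0.44 + 0.37 + 0.43] = 4 + 5.4 = 9.4.
With uncorrelated errors the cross-covariances are all true-score covariance, so they carry over unchanged; only the diagonal terms shrink to ρᵢσᵢ².
True-score variance = [0.94 + 0.96 + 0.70 + 0.86] + 5.4 = 3.46 + 5.4 = 8.86.
Reliability = 8.86 / 9.4 = 0.943.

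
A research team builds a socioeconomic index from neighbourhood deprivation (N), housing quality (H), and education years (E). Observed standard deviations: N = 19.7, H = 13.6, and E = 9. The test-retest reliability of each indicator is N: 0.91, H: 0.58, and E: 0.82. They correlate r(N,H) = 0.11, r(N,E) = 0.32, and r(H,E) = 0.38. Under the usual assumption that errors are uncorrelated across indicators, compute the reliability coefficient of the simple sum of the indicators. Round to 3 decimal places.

Var(N+H+E) = 19.7² + 13.6² + 9² + 2·[19.7·13.6·0.11 + 19.7·9·0.32 + 13.6·9·0.38] = 654.05 + 265.438 = 919.488.
With uncorrelated errors the cross-covariances are all true-score covariance, so they carry over unchanged; only the diagonal terms shrink to ρᵢσᵢ².
True-score variance = [19.7²·0.91 + 13.6²·0.58 + 9²·0.82] + 265.438 = 526.859 + 265.438 = 792.297.
Reliability = 792.297 / 919.488 = 0.862.

0.862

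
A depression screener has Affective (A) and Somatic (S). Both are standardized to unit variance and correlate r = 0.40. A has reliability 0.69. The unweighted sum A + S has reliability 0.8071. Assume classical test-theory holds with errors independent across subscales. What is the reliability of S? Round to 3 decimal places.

0.770

Var(A+S) = 2 + 2·0.40 = 2.800.
True-score variance = ρ_A + ρ_S + 2·0.40, so 0.8071 = (0.69 + ρ_S + 0.80) / 2.800.
ρ_S = 0.8071·2.800 − 0.69 − 0.80 = 0.770.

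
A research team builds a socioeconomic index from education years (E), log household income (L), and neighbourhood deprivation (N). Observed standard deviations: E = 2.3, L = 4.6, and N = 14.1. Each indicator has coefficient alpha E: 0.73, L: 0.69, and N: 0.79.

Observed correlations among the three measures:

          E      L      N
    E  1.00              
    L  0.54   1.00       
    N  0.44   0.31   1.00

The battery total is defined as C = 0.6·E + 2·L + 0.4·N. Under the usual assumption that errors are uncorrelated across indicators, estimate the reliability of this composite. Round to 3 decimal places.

0.805

Var(C) = 0.6²·2.3² + 2²·4.6² + 0.4²·14.1² + 2·[1.2·2.3·4.6·0.54 + 0.24·2.3·14.1·0.44 + 0.8·4.6·14.1·0.31] = 118.354 + 52.7315 = 171.085.
With uncorrelated errors the cross-covariances are all true-score covariance, so they carry over unchanged; only the diagonal terms shrink to ρᵢσᵢ².
True-score variance = [0.6²·2.3²·0.73 + 2²·4.6²·0.69 + 0.4²·14.1²·0.79] + 52.7315 = 84.9214 + 52.7315 = 137.653.
Reliability = 137.653 / 171.085 = 0.805.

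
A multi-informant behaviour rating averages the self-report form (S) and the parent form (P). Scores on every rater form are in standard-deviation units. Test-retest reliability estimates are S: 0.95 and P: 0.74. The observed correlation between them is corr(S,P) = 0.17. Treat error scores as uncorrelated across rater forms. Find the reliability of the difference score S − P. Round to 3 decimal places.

0.813

Var(S−P) = 1 + 1 − 2·0.17 = 2 − 0.34 = 1.66.
With uncorrelated errors the cross-covariances are all true-score covariance, so they carry over unchanged; only the diagonal terms shrink to ρᵢσᵢ².
True-score variance = [0.95 + 0.74] − 0.34 = 1.69 − 0.34 = 1.35.
Reliability = 1.35 / 1.66 = 0.813.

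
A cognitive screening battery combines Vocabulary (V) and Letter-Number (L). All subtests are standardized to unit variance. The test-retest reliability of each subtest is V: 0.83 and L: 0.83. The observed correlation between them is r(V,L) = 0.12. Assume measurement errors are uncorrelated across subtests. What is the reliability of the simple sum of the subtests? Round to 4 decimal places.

0.8482

Var(V+L) = 2 + 2·[0.12] = 2 + 0.24 = 2.24.
With uncorrelated errors the cross-covariances are all true-score covariance, so they carry over unchanged; only the diagonal terms shrink to ρᵢσᵢ².
True-score variance = [0.83 + 0.83] + 0.24 = 1.66 + 0.24 = 1.9.
Reliability = 1.9 / 2.24 = 0.8482.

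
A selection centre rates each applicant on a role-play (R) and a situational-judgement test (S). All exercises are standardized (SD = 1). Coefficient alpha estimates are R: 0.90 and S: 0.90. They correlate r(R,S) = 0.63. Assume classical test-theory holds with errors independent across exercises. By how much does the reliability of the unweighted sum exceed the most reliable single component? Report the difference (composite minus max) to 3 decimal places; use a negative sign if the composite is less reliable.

Var(sum) = 2 + 1.26 = 3.26; true-score variance = 1.8 + 1.26 = 3.06; composite reliability = 0.9387.
Max component reliability = 0.9000.
Difference = 0.9387 − 0.9000 = 0.039.

0.039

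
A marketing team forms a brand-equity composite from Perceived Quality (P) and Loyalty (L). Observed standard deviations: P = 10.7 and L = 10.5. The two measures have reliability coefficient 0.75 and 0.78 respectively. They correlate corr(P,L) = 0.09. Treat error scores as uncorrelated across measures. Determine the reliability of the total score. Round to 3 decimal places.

0.784

Var(P+L) = 10.7² + 10.5² + 2·[10.7·10.5·0.09] = 224.74 + 20.223 = 244.963.
Because errors are independent across components, Cov(Tᵢ,Tⱼ) = Cov(Xᵢ,Xⱼ); the off-diagonal part of the true-score variance is the same as above.
True-score variance = [10.7²·0.75 + 10.5²·0.78] + 20.223 = 171.862 + 20.223 = 192.085.
Reliability = 192.085 / 244.963 = 0.784.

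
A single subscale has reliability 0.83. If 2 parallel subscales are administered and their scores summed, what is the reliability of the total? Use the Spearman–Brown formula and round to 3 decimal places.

ρ_k = kρ / (1 + (k−1)ρ) = 2·0.83 / (1 + 1·0.83) = 1.660 / 1.830 = 0.907.

0.907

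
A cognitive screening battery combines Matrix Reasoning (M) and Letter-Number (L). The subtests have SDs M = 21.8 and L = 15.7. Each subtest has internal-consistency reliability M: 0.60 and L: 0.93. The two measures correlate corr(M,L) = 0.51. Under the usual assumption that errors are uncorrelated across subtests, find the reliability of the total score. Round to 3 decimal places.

Var(M+L) = 21.8² + 15.7² + 2·[21.8·15.7·0.51] = 721.73 + 349.105 = 1070.84.
With uncorrelated errors the cross-covariances are all true-score covariance, so they carry over unchanged; only the diagonal terms shrink to ρᵢσᵢ².
True-score variance = [21.8²·0.60 + 15.7²·0.93] + 349.105 = 514.38 + 349.105 = 863.485.
Reliability = 863.485 / 1070.84 = 0.806.

0.806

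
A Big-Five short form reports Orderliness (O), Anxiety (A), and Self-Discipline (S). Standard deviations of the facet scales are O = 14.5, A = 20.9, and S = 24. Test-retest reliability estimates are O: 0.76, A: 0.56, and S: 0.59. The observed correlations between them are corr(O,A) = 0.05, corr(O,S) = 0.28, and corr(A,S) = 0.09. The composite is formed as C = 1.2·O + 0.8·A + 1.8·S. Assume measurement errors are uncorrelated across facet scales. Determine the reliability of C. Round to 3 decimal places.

Var(C) = 1.2²·14.5² + 0.8²·20.9² + 1.8²·24² + 2·[0.96·14.5·20.9·0.05 + 2.16·14.5·24·0.28 + 1.44·20.9·24·0.09] = 2448.56 + 580.048 = 3028.61.
Because errors are independent across components, Cov(Tᵢ,Tⱼ) = Cov(Xᵢ,Xⱼ); the off-diagonal part of the true-score variance is the same as above.
True-score variance = [1.2²·14.5²·0.76 + 0.8²·20.9²·0.56 + 1.8²·24²·0.59] + 580.048 = 1487.73 + 580.048 = 2067.78.
Reliability = 2067.78 / 3028.61 = 0.683.

0.683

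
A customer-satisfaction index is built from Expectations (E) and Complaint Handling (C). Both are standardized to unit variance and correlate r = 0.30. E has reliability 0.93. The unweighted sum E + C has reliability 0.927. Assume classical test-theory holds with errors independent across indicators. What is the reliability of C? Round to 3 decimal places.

Var(E+C) = 2 + 2·0.30 = 2.600.
True-score variance = ρ_E + ρ_C + 2·0.30, so 0.927 = (0.93 + ρ_C + 0.60) / 2.600.
ρ_C = 0.927·2.600 − 0.93 − 0.60 = 0.880.

0.880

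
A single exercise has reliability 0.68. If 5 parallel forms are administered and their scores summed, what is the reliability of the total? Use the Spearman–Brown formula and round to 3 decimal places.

ρ_k = kρ / (1 + (k−1)ρ) = 5·0.68 / (1 + 4·0.68) = 3.400 / 3.720 = 0.914.

0.914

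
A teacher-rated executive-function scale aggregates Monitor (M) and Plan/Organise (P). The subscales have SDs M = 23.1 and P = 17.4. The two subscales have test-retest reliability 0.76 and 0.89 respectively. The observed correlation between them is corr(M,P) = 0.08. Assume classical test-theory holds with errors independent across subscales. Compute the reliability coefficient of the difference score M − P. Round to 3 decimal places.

0.791

Var(M−P) = 23.1² + 17.4² − 2·23.1·17.4·0.08 = 836.37 − 64.3104 = 772.06.
Under uncorrelated errors the observed covariances equal the true-score covariances, so only the own-variance terms attenuate.
True-score variance = [23.1²·0.76 + 17.4²·0.89] − 64.3104 = 675 − 64.3104 = 610.69.
Reliability = 610.69 / 772.06 = 0.791.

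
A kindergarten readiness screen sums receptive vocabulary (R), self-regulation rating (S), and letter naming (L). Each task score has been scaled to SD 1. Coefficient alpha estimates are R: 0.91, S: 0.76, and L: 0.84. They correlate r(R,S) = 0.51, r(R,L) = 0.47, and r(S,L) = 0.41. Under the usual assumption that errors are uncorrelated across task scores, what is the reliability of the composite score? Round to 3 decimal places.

0.915

Var(R+S+L) = 3 + 2·[0.51 + 0.47 + 0.41] = 3 + 2.78 = 5.78.
Because errors are independent across components, Cov(Tᵢ,Tⱼ) = Cov(Xᵢ,Xⱼ); the off-diagonal part of the true-score variance is the same as above.
True-score variance = [0.91 + 0.76 + 0.84] + 2.78 = 2.51 + 2.78 = 5.29.
Reliability = 5.29 / 5.78 = 0.915.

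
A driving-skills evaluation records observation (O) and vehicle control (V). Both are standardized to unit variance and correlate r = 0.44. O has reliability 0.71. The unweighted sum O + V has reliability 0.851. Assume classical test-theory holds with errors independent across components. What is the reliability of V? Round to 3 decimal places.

Var(O+V) = 2 + 2·0.44 = 2.880.
True-score variance = ρ_O + ρ_V + 2·0.44, so 0.851 = (0.71 + ρ_V + 0.88) / 2.880.
ρ_V = 0.851·2.880 − 0.71 − 0.88 = 0.861.

0.861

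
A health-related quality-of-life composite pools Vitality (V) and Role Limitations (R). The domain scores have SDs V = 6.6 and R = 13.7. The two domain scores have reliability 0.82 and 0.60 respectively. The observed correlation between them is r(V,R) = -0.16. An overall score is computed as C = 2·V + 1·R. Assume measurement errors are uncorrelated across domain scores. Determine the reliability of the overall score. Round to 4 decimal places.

0.6499

Var(C) = 2²·6.6² + 13.7² + 2·[2·6.6·13.7·(-0.16)] = 361.93 − 57.8688 = 304.061.
Under uncorrelated errors the observed covariances equal the true-score covariances, so only the own-variance terms attenuate.
True-score variance = [2²·6.6²·0.82 + 13.7²·0.60] − 57.8688 = 255.491 − 57.8688 = 197.622.
Reliability = 197.622 / 304.061 = 0.6499.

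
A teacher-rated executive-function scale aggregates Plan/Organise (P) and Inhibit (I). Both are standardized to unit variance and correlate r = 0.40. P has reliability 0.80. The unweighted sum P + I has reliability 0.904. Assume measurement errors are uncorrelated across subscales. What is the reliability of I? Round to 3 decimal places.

Var(P+I) = 2 + 2·0.40 = 2.800.
True-score variance = ρ_P + ρ_I + 2·0.40, so 0.904 = (0.80 + ρ_I + 0.80) / 2.800.
ρ_I = 0.904·2.800 − 0.80 − 0.80 = 0.931.

0.931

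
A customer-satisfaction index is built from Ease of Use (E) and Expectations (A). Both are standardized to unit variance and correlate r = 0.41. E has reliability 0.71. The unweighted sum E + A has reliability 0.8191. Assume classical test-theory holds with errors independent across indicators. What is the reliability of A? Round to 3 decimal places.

0.780

Var(E+A) = 2 + 2·0.41 = 2.820.
True-score variance = ρ_E + ρ_A + 2·0.41, so 0.8191 = (0.71 + ρ_A + 0.82) / 2.820.
ρ_A = 0.8191·2.820 − 0.71 − 0.82 = 0.780.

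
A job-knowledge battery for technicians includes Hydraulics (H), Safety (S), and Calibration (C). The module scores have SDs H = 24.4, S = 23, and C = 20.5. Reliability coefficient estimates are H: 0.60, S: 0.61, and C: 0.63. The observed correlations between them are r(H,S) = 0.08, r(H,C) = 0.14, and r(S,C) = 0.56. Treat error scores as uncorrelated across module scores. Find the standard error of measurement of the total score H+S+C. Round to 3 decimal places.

Var(total) = 1544.61 + 757.928 = 2302.54.
True-score variance = 944.663 + 757.928 = 1702.59, so reliability = 0.7394.
Error variance = 2302.54 − 1702.59 = 599.947; SEM = √599.947 = 24.494.

24.494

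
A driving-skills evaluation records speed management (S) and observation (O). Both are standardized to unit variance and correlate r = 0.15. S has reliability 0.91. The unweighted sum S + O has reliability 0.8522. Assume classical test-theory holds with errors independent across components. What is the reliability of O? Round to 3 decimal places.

0.750

Var(S+O) = 2 + 2·0.15 = 2.300.
True-score variance = ρ_S + ρ_O + 2·0.15, so 0.8522 = (0.91 + ρ_O + 0.30) / 2.300.
ρ_O = 0.8522·2.300 − 0.91 − 0.30 = 0.750.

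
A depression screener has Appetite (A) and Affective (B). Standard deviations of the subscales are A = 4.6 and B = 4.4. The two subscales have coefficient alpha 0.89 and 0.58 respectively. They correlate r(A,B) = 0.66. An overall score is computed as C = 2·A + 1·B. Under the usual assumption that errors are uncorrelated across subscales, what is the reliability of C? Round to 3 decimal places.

0.889

Var(C) = 2²·4.6² + 4.4² + 2·[2·4.6·4.4·0.66] = 104 + 53.4336 = 157.434.
Because errors are independent across components, Cov(Tᵢ,Tⱼ) = Cov(Xᵢ,Xⱼ); the off-diagonal part of the true-score variance is the same as above.
True-score variance = [2²·4.6²·0.89 + 4.4²·0.58] + 53.4336 = 86.5584 + 53.4336 = 139.992.
Reliability = 139.992 / 157.434 = 0.889.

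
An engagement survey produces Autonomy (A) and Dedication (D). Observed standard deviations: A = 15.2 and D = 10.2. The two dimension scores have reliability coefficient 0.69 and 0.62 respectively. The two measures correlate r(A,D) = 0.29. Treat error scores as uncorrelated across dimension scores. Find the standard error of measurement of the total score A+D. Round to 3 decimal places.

Var(total) = 335.08 + 89.9232 = 425.003.
True-score variance = 223.922 + 89.9232 = 313.846, so reliability = 0.7385.
Error variance = 425.003 − 313.846 = 111.158; SEM = √111.158 = 10.543.

10.543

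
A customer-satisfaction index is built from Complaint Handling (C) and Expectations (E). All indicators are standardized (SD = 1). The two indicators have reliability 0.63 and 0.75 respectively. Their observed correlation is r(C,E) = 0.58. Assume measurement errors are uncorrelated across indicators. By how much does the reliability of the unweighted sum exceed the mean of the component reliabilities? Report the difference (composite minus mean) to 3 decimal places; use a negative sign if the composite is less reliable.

0.114

Var(sum) = 2 + 1.16 = 3.16; true-score variance = 1.38 + 1.16 = 2.54; composite reliability = 0.8038.
Mean component reliability = 0.6900.
Difference = 0.8038 − 0.6900 = 0.114.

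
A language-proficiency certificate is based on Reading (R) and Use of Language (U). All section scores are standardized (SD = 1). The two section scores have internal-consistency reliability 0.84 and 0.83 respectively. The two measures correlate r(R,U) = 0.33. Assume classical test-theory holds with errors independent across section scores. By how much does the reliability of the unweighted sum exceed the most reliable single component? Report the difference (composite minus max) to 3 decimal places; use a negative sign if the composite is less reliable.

Var(sum) = 2 + 0.66 = 2.66; true-score variance = 1.67 + 0.66 = 2.33; composite reliability = 0.8759.
Max component reliability = 0.8400.
Difference = 0.8759 − 0.8400 = 0.036.

0.036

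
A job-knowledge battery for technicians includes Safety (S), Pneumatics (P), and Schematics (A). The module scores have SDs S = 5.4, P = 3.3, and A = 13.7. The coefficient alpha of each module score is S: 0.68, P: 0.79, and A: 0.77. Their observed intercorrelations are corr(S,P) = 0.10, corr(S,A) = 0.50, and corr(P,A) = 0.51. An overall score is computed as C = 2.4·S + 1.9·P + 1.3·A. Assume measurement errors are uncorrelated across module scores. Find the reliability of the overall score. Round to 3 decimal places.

Var(C) = 2.4²·5.4² + 1.9²·3.3² + 1.3²·13.7² + 2·[4.56·5.4·3.3·0.10 + 3.12·5.4·13.7·0.50 + 2.47·3.3·13.7·0.51] = 524.471 + 360.972 = 885.442.
Because errors are independent across components, Cov(Tᵢ,Tⱼ) = Cov(Xᵢ,Xⱼ); the off-diagonal part of the true-score variance is the same as above.
True-score variance = [2.4²·5.4²·0.68 + 1.9²·3.3²·0.79 + 1.3²·13.7²·0.77] + 360.972 = 389.512 + 360.972 = 750.484.
Reliability = 750.484 / 885.442 = 0.848.

0.848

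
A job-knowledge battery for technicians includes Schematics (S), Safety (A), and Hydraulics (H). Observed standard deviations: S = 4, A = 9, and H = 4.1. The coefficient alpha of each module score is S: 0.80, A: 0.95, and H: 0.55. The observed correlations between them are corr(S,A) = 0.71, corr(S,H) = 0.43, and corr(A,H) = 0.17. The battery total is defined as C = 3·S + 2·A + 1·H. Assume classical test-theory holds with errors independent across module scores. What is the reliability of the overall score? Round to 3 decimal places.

Var(C) = 3²·4² + 2²·9² + 4.1² + 2·[6·4·9·0.71 + 3·4·4.1·0.43 + 2·9·4.1·0.17] = 484.81 + 374.124 = 858.934.
Under uncorrelated errors the observed covariances equal the true-score covariances, so only the own-variance terms attenuate.
True-score variance = [3²·4²·0.80 + 2²·9²·0.95 + 4.1²·0.55] + 374.124 = 432.245 + 374.124 = 806.37.
Reliability = 806.37 / 858.934 = 0.939.

0.939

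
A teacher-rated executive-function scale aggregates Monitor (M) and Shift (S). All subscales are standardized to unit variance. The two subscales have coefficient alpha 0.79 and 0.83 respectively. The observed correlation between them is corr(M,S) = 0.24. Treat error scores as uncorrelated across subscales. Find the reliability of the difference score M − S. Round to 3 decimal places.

0.750

Var(M−S) = 1 + 1 − 2·0.24 = 2 − 0.48 = 1.52.
With uncorrelated errors the cross-covariances are all true-score covariance, so they carry over unchanged; only the diagonal terms shrink to ρᵢσᵢ².
True-score variance = [0.79 + 0.83] − 0.48 = 1.62 − 0.48 = 1.14.
Reliability = 1.14 / 1.52 = 0.750.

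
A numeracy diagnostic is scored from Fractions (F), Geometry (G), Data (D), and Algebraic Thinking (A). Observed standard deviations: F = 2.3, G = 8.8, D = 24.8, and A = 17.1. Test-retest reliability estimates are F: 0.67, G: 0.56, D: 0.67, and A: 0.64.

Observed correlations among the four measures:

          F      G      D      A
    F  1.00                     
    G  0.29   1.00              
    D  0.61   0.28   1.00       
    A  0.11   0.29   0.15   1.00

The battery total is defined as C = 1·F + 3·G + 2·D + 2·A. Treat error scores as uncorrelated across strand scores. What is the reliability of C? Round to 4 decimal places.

0.7549

Var(C) = 2.3² + 3²·8.8² + 2²·24.8² + 2²·17.1² + 2·[3·2.3·8.8·0.29 + 2·2.3·24.8·0.61 + 2·2.3·17.1·0.11 + 6·8.8·24.8·0.28 + 6·8.8·17.1·0.29 + 4·24.8·17.1·0.15] = 4332.05 + 1957.55 = 6289.6.
With uncorrelated errors the cross-covariances are all true-score covariance, so they carry over unchanged; only the diagonal terms shrink to ρᵢσᵢ².
True-score variance = [2.3²·0.67 + 3²·8.8²·0.56 + 2²·24.8²·0.67 + 2²·17.1²·0.64] + 1957.55 = 2790.72 + 1957.55 = 4748.27.
Reliability = 4748.27 / 6289.6 = 0.7549.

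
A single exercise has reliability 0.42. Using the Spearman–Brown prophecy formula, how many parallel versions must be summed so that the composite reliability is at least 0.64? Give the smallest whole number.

k ≥ ρ*(1−ρ₁)/(ρ₁(1−ρ*)) = 0.64·0.58 / (0.42·0.36) = 2.455.
Smallest integer k = 3.

3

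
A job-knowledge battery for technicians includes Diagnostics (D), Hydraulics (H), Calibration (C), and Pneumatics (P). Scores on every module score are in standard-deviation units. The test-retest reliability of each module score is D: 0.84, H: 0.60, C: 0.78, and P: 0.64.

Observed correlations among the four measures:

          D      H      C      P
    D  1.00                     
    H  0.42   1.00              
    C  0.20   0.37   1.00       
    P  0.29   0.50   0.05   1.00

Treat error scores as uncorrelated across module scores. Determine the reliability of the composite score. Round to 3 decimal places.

Var(D+H+C+P) = 4 + 2·[0.42 + 0.20 + 0.29 + 0.37 + 0.50 + 0.05] = 4 + 3.66 = 7.66.
Because errors are independent across components, Cov(Tᵢ,Tⱼ) = Cov(Xᵢ,Xⱼ); the off-diagonal part of the true-score variance is the same as above.
True-score variance = [0.84 + 0.60 + 0.78 + 0.64] + 3.66 = 2.86 + 3.66 = 6.52.
Reliability = 6.52 / 7.66 = 0.851.

0.851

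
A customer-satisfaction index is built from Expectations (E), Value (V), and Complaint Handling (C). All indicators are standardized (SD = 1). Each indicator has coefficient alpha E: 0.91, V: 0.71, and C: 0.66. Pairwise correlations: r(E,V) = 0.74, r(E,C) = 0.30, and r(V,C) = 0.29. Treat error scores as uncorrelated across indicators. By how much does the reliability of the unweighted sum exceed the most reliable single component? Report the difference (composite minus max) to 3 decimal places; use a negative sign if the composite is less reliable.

Var(sum) = 3 + 2.66 = 5.66; true-score variance = 2.28 + 2.66 = 4.94; composite reliability = 0.8728.
Max component reliability = 0.9100.
Difference = 0.8728 − 0.9100 = -0.037.

-0.037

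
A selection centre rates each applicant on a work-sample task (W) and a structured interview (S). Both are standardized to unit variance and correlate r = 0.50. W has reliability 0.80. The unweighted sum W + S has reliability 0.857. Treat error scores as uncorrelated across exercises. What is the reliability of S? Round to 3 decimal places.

Var(W+S) = 2 + 2·0.50 = 3.000.
True-score variance = ρ_W + ρ_S + 2·0.50, so 0.857 = (0.80 + ρ_S + 1.00) / 3.000.
ρ_S = 0.857·3.000 − 0.80 − 1.00 = 0.771.

0.771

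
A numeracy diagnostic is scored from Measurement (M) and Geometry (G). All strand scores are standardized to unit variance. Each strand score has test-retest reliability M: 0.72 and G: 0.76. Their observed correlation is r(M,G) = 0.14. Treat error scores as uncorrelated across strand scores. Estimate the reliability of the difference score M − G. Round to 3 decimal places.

0.698

Var(M−G) = 1 + 1 − 2·0.14 = 2 − 0.28 = 1.72.
Under uncorrelated errors the observed covariances equal the true-score covariances, so only the own-variance terms attenuate.
True-score variance = [0.72 + 0.76] − 0.28 = 1.48 − 0.28 = 1.2.
Reliability = 1.2 / 1.72 = 0.698.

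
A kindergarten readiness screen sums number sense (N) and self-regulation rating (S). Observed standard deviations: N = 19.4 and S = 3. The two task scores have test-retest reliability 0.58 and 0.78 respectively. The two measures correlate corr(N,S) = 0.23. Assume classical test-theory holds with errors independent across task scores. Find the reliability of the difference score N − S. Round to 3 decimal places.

0.554

Var(N−S) = 19.4² + 3² − 2·19.4·3·0.23 = 385.36 − 26.772 = 358.588.
Because errors are independent across components, Cov(Tᵢ,Tⱼ) = Cov(Xᵢ,Xⱼ); the off-diagonal part of the true-score variance is the same as above.
True-score variance = [19.4²·0.58 + 3²·0.78] − 26.772 = 225.309 − 26.772 = 198.537.
Reliability = 198.537 / 358.588 = 0.554.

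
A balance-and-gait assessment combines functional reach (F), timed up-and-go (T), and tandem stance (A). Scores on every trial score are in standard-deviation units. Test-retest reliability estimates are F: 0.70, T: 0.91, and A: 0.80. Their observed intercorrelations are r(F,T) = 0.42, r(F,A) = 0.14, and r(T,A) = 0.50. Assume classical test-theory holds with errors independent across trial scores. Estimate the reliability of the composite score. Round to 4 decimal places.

Var(F+T+A) = 3 + 2·[0.42 + 0.14 + 0.50] = 3 + 2.12 = 5.12.
Because errors are independent across components, Cov(Tᵢ,Tⱼ) = Cov(Xᵢ,Xⱼ); the off-diagonal part of the true-score variance is the same as above.
True-score variance = [0.70 + 0.91 + 0.80] + 2.12 = 2.41 + 2.12 = 4.53.
Reliability = 4.53 / 5.12 = 0.8848.

0.8848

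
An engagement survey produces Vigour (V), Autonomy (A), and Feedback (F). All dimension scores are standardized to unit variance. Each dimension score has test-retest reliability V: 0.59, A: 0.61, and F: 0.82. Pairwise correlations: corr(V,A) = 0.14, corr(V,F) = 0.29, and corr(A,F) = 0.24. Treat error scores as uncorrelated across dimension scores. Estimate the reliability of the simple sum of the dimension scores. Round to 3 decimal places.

Var(V+A+F) = 3 + 2·[0.14 + 0.29 + 0.24] = 3 + 1.34 = 4.34.
Under uncorrelated errors the observed covariances equal the true-score covariances, so only the own-variance terms attenuate.
True-score variance = [0.59 + 0.61 + 0.82] + 1.34 = 2.02 + 1.34 = 3.36.
Reliability = 3.36 / 4.34 = 0.774.

0.774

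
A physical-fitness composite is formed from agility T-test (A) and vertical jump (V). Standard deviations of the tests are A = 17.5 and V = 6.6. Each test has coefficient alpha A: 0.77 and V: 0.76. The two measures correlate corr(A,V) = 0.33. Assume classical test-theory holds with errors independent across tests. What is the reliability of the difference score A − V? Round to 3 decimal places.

0.704

Var(A−V) = 17.5² + 6.6² − 2·17.5·6.6·0.33 = 349.81 − 76.23 = 273.58.
With uncorrelated errors the cross-covariances are all true-score covariance, so they carry over unchanged; only the diagonal terms shrink to ρᵢσᵢ².
True-score variance = [17.5²·0.77 + 6.6²·0.76] − 76.23 = 268.918 − 76.23 = 192.688.
Reliability = 192.688 / 273.58 = 0.704.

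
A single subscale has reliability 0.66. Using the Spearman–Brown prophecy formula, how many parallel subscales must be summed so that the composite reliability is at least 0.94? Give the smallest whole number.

9

k ≥ ρ*(1−ρ₁)/(ρ₁(1−ρ*)) = 0.94·0.34 / (0.66·0.06) = 8.071.
Smallest integer k = 9.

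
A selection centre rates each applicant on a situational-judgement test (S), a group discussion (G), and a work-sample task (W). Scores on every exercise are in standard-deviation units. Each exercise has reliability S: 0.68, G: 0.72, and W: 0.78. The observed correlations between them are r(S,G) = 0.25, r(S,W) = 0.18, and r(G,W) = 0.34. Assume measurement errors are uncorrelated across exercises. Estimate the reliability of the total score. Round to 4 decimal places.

0.8194

Var(S+G+W) = 3 + 2·[0.25 + 0.18 + 0.34] = 3 + 1.54 = 4.54.
With uncorrelated errors the cross-covariances are all true-score covariance, so they carry over unchanged; only the diagonal terms shrink to ρᵢσᵢ².
True-score variance = [0.68 + 0.72 + 0.78] + 1.54 = 2.18 + 1.54 = 3.72.
Reliability = 3.72 / 4.54 = 0.8194.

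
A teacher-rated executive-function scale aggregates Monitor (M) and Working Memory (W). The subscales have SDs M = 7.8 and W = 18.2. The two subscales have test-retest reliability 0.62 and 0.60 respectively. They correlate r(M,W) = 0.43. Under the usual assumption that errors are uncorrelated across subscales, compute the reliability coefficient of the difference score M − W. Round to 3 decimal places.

0.424

Var(M−W) = 7.8² + 18.2² − 2·7.8·18.2·0.43 = 392.08 − 122.086 = 269.994.
Because errors are independent across components, Cov(Tᵢ,Tⱼ) = Cov(Xᵢ,Xⱼ); the off-diagonal part of the true-score variance is the same as above.
True-score variance = [7.8²·0.62 + 18.2²·0.60] − 122.086 = 236.465 − 122.086 = 114.379.
Reliability = 114.379 / 269.994 = 0.424.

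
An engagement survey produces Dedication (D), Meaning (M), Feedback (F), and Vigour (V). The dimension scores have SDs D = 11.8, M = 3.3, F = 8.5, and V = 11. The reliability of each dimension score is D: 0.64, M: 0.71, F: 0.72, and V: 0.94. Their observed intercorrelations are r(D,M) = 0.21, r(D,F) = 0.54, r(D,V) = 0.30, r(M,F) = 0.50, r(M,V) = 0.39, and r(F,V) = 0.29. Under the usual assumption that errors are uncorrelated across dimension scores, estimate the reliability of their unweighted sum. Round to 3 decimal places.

Var(D+M+F+V) = 11.8² + 3.3² + 8.5² + 11² + 2·[11.8·3.3·0.21 + 11.8·8.5·0.54 + 11.8·11·0.30 + 3.3·8.5·0.50 + 3.3·11·0.39 + 8.5·11·0.29] = 343.38 + 313.153 = 656.533.
With uncorrelated errors the cross-covariances are all true-score covariance, so they carry over unchanged; only the diagonal terms shrink to ρᵢσᵢ².
True-score variance = [11.8²·0.64 + 3.3²·0.71 + 8.5²·0.72 + 11²·0.94] + 313.153 = 262.606 + 313.153 = 575.758.
Reliability = 575.758 / 656.533 = 0.877.

0.877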